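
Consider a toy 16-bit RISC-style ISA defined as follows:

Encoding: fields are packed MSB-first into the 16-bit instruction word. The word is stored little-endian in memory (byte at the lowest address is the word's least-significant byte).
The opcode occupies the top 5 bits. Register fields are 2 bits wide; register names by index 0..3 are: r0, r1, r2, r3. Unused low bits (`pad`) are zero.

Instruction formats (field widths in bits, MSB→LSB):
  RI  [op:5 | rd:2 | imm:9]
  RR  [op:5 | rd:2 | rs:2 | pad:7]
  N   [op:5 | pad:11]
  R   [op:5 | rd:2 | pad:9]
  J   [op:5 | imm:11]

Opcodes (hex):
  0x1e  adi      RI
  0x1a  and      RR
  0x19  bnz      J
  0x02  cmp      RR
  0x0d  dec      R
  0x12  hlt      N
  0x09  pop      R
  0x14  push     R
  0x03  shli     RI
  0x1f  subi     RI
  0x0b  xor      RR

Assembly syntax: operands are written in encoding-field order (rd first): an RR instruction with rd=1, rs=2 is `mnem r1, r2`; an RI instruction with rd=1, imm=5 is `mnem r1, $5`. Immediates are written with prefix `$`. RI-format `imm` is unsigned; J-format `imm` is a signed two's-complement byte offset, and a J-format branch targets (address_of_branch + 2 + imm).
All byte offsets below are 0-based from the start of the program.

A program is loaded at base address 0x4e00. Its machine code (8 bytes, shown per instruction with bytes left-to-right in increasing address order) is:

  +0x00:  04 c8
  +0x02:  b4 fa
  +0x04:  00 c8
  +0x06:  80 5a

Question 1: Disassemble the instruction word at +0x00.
off 0x00: read 04 c8 as little → 0xc804
  top 5b → 0x19 → bnz [J]
  imm@[10:0]=0x4 ⇒ $4

bnz $4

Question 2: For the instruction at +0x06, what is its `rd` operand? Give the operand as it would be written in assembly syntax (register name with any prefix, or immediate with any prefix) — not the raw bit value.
[06] 80 5a → 0x5a80
  op=0x5a80>>11=0xb ⇒ xor (RR)
  [10:9] rd=1 = r1
  [8:7] rs=1 = r1

r1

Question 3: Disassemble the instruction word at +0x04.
bnz $0

[04] 00 c8 → 0xc800
  opcode bits[15:11]=0x19: bnz/J
  [10:0] imm=0 = $0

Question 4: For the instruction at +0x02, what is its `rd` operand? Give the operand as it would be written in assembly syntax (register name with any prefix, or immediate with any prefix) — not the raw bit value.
r1

off 0x02: read b4 fa as little → 0xfab4
  top 5b → 0x1f → subi [RI]
  rd: (w>>9)&0x3=0x1 → r1
  imm: (w>>0)&0x1ff=0xb4 → $180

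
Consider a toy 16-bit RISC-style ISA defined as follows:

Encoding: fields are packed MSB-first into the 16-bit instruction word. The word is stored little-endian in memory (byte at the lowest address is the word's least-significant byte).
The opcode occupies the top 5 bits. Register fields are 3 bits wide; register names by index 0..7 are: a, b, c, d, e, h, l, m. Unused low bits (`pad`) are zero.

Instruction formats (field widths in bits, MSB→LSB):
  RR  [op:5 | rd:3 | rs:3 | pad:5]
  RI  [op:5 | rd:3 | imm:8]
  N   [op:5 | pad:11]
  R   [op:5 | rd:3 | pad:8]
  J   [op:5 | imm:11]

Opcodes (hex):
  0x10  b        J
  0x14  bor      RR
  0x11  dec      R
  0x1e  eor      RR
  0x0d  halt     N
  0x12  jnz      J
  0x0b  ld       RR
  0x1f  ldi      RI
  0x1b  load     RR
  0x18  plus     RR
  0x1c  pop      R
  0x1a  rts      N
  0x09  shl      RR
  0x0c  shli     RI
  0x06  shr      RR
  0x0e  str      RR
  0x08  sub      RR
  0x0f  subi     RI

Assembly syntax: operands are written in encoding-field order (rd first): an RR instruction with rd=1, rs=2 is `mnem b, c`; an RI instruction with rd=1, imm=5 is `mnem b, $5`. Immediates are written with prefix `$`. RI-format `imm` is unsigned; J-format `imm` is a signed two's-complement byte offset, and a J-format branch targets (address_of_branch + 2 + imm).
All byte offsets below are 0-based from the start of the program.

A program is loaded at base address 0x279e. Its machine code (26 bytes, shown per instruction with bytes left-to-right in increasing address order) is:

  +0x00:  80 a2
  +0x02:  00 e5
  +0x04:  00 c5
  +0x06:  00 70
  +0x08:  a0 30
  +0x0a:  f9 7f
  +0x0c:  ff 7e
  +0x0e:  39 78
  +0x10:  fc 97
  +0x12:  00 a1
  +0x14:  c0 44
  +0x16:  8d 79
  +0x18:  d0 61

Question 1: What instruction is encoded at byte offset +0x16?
[16] 8d 79 → 0x798d
  top 5b → 0xf → subi [RI]
  rd@[10:8]=0x1 ⇒ b
  imm@[7:0]=0x8d ⇒ $141

subi b, $141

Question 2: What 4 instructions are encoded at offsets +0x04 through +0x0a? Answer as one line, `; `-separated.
[04] 00 c5 → 0xc500
  op=0xc500>>11=0x18 ⇒ plus (RR)
  rd@[10:8]=0x5 ⇒ h
  rs@[7:5]=0x0 ⇒ a
[06] 00 70 → 0x7000
  op=0x7000>>11=0xe ⇒ str (RR)
  rd@[10:8]=0x0 ⇒ a
  rs@[7:5]=0x0 ⇒ a
[08] a0 30 → 0x30a0
  op=0x30a0>>11=0x6 ⇒ shr (RR)
  rd@[10:8]=0x0 ⇒ a
  rs@[7:5]=0x5 ⇒ h
[0a] f9 7f → 0x7ff9
  op=0x7ff9>>11=0xf ⇒ subi (RI)
  rd@[10:8]=0x7 ⇒ m
  imm@[7:0]=0xf9 ⇒ $249

plus h, a; str a, a; shr a, h; subi m, $249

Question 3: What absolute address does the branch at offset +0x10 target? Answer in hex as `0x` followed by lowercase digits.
@+10  little-endian(fc 97) = 0x97fc
  opcode bits[15:11]=0x12: jnz/J
  imm@[10:0]=0x7fc (s11→-4) ⇒ $-4
  target = base 0x279e + off 0x10 + 2 + imm -4 = 0x27ac

0x27ac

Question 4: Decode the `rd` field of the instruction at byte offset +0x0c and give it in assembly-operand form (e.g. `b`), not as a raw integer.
+0x0c: ff 7e ⇒ word 0x7eff (little)
  top 5b → 0xf → subi [RI]
  rd: (w>>8)&0x7=0x6 → l
  imm: (w>>0)&0xff=0xff → $255

l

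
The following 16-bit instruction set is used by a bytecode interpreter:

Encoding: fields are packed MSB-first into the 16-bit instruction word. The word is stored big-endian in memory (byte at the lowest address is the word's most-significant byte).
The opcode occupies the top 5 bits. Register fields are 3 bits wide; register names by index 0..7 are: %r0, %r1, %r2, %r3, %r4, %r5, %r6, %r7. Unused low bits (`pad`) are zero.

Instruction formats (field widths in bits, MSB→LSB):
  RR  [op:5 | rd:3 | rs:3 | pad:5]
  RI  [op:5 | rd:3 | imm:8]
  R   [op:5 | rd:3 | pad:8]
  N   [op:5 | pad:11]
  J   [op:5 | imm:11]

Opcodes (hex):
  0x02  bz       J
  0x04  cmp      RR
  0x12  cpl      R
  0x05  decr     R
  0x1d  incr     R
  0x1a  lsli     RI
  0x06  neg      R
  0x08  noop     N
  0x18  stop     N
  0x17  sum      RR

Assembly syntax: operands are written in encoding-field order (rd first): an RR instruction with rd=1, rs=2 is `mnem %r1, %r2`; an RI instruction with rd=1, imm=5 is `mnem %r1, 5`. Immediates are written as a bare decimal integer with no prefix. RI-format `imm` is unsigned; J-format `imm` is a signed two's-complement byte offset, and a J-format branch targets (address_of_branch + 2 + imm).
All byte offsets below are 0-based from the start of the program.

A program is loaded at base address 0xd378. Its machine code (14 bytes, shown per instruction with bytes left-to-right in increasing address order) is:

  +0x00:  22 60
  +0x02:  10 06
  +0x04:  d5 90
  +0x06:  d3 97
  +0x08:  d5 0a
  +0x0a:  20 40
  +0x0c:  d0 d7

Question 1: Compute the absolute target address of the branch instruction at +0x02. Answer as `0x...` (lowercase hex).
0xd382

@+02  big-endian(10 06) = 0x1006
  op=0x1006>>11=0x2 ⇒ bz (J)
  imm@[10:0]=0x6 ⇒ 6
  target = base 0xd378 + off 0x02 + 2 + imm 6 = 0xd382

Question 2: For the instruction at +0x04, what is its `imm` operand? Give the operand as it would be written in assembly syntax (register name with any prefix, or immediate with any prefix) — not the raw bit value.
@+04  big-endian(d5 90) = 0xd590
  opcode bits[15:11]=0x1a: lsli/RI
  rd@[10:8]=0x5 ⇒ %r5
  imm@[7:0]=0x90 ⇒ 144

144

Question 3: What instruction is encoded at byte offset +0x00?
cmp %r2, %r3

+0x00: 22 60 ⇒ word 0x2260 (big)
  opcode bits[15:11]=0x4: cmp/RR
  [10:8] rd=2 = %r2
  [7:5] rs=3 = %r3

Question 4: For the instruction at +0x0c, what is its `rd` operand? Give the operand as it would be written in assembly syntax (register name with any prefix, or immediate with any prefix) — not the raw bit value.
[0c] d0 d7 → 0xd0d7
  op=0xd0d7>>11=0x1a ⇒ lsli (RI)
  [10:8] rd=0 = %r0
  [7:0] imm=215 = 215

%r0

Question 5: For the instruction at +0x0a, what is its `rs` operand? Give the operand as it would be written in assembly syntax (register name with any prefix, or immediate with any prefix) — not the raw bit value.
%r2

+0x0a: 20 40 ⇒ word 0x2040 (big)
  top 5b → 0x4 → cmp [RR]
  rd: (w>>8)&0x7=0x0 → %r0
  rs: (w>>5)&0x7=0x2 → %r2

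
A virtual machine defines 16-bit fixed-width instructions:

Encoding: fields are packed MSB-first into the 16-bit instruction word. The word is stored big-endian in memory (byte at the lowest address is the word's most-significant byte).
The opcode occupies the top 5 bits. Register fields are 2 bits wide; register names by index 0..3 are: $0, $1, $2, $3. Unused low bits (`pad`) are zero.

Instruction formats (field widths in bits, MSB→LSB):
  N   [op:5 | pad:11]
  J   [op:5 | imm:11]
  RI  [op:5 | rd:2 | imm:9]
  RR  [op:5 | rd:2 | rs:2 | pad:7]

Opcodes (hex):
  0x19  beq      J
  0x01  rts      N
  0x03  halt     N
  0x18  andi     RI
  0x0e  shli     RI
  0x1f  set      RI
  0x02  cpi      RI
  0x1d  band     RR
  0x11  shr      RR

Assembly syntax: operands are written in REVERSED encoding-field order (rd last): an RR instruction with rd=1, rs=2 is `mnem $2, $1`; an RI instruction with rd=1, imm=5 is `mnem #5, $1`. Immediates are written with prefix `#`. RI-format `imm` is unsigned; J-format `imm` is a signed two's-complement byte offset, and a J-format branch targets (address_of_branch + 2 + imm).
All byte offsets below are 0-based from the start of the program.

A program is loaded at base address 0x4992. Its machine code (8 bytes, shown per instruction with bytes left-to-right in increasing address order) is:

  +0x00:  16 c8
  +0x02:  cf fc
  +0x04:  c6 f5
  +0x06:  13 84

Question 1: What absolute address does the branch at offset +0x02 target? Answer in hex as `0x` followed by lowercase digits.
0x4992

@+02  big-endian(cf fc) = 0xcffc
  op=0xcffc>>11=0x19 ⇒ beq (J)
  imm@[10:0]=0x7fc (s11→-4) ⇒ #-4
  target = base 0x4992 + off 0x02 + 2 + imm -4 = 0x4992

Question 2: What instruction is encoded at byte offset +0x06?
cpi #388, $1

off 0x06: read 13 84 as big → 0x1384
  top 5b → 0x2 → cpi [RI]
  [10:9] rd=1 = $1
  [8:0] imm=388 = #388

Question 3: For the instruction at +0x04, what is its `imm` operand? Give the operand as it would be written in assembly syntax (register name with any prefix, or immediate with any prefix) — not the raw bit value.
#245

@+04  big-endian(c6 f5) = 0xc6f5
  top 5b → 0x18 → andi [RI]
  [10:9] rd=3 = $3
  [8:0] imm=245 = #245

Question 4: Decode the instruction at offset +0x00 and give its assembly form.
cpi #200, $3

off 0x00: read 16 c8 as big → 0x16c8
  op=0x16c8>>11=0x2 ⇒ cpi (RI)
  rd: (w>>9)&0x3=0x3 → $3
  imm: (w>>0)&0x1ff=0xc8 → #200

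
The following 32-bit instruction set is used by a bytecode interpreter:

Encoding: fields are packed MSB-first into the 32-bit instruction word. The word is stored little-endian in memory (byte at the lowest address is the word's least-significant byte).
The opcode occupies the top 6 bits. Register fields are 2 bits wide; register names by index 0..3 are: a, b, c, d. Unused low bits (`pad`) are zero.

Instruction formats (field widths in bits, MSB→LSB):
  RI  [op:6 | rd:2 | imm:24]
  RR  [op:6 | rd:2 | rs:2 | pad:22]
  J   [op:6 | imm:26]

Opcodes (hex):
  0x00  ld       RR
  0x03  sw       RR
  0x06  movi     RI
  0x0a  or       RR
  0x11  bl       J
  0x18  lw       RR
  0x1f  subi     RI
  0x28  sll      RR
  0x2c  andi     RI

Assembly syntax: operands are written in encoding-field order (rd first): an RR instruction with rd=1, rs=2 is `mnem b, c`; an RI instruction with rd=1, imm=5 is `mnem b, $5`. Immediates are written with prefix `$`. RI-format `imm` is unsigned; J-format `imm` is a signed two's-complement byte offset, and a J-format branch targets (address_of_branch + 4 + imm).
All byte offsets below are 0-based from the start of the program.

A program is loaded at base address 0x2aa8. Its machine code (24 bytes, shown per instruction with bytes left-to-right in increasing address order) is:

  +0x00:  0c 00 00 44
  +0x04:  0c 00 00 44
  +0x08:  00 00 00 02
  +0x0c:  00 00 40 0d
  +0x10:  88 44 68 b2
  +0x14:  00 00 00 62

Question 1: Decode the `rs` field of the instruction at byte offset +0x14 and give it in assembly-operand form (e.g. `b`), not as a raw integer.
a

off 0x14: read 00 00 00 62 as little → 0x62000000
  opcode bits[31:26]=0x18: lw/RR
  rd@[25:24]=0x2 ⇒ c
  rs@[23:22]=0x0 ⇒ a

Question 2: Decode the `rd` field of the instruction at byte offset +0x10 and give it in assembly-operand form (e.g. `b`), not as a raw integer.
[10] 88 44 68 b2 → 0xb2684488
  op=0xb2684488>>26=0x2c ⇒ andi (RI)
  rd@[25:24]=0x2 ⇒ c
  imm@[23:0]=0x684488 ⇒ $6833288

c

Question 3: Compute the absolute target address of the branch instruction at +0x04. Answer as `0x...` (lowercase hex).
0x2abc

+0x04: 0c 00 00 44 ⇒ word 0x4400000c (little)
  top 6b → 0x11 → bl [J]
  [25:0] imm=12 = $12
  target = base 0x2aa8 + off 0x04 + 4 + imm 12 = 0x2abc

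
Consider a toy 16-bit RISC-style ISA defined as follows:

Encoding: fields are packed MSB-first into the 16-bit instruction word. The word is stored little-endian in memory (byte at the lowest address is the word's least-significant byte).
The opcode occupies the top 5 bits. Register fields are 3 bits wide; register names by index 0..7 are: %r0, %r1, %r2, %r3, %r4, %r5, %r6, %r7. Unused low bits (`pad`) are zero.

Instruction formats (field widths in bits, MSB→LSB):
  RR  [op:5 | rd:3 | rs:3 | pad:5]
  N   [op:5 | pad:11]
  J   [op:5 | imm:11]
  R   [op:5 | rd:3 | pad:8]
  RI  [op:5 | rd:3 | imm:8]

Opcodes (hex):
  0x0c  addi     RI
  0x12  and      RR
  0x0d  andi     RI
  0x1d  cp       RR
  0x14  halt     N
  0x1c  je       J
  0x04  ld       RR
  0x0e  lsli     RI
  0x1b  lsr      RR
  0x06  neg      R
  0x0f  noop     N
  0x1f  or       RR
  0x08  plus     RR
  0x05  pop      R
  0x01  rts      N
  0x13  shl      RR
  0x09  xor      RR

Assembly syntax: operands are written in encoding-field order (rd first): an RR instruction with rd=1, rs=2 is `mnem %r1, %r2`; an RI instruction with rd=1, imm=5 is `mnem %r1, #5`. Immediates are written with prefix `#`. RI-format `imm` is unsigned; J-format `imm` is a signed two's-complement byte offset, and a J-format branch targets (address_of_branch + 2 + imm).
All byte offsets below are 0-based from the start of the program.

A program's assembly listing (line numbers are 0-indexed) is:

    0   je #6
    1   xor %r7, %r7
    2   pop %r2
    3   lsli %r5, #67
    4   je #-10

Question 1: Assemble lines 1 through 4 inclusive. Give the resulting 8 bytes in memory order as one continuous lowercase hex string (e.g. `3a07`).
line 1 (xor): pack op=0x9:5|rd=7:3|rs=7:3|pad=0:5 = 0x4fe0; little→ e0 4f
line 2 (pop): pack op=0x5:5|rd=2:3|pad=0:8 = 0x2a00; little→ 00 2a
line 3 (lsli): pack op=0xe:5|rd=5:3|imm=67:8 = 0x7543; little→ 43 75
line 4 (je): pack op=0x1c:5|imm=-10:11 = 0xe7f6; little→ f6 e7

e04f002a4375f6e7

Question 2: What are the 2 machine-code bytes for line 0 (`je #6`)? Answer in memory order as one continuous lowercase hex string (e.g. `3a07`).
0. je fields op=0x1c:5|imm=6:11 → word e006h → 06 e0

06e0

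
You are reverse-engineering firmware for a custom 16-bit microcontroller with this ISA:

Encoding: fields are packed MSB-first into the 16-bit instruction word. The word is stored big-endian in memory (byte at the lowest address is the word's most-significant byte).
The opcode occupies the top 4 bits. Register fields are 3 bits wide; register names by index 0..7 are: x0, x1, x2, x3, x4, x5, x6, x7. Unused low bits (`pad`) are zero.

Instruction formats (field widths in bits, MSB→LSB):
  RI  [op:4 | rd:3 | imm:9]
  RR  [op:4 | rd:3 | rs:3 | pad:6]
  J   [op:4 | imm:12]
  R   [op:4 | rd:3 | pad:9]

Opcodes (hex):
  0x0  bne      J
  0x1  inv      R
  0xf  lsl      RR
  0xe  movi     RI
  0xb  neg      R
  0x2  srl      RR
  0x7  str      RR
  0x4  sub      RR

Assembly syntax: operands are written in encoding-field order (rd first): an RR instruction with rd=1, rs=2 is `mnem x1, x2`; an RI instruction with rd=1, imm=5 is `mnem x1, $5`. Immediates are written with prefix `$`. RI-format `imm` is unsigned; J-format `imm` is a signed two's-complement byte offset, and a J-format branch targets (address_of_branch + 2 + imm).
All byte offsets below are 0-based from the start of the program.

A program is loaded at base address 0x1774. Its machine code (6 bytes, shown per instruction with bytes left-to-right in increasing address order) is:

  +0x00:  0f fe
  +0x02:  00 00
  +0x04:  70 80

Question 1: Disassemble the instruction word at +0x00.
off 0x00: read 0f fe as big → 0x0ffe
  op=0x0ffe>>12=0x0 ⇒ bne (J)
  imm@[11:0]=0xffe (s12→-2) ⇒ $-2

bne $-2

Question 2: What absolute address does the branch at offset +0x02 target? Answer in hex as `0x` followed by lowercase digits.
0x1778

+0x02: 00 00 ⇒ word 0x0000 (big)
  top 4b → 0x0 → bne [J]
  [11:0] imm=0 = $0
  target = base 0x1774 + off 0x02 + 2 + imm 0 = 0x1778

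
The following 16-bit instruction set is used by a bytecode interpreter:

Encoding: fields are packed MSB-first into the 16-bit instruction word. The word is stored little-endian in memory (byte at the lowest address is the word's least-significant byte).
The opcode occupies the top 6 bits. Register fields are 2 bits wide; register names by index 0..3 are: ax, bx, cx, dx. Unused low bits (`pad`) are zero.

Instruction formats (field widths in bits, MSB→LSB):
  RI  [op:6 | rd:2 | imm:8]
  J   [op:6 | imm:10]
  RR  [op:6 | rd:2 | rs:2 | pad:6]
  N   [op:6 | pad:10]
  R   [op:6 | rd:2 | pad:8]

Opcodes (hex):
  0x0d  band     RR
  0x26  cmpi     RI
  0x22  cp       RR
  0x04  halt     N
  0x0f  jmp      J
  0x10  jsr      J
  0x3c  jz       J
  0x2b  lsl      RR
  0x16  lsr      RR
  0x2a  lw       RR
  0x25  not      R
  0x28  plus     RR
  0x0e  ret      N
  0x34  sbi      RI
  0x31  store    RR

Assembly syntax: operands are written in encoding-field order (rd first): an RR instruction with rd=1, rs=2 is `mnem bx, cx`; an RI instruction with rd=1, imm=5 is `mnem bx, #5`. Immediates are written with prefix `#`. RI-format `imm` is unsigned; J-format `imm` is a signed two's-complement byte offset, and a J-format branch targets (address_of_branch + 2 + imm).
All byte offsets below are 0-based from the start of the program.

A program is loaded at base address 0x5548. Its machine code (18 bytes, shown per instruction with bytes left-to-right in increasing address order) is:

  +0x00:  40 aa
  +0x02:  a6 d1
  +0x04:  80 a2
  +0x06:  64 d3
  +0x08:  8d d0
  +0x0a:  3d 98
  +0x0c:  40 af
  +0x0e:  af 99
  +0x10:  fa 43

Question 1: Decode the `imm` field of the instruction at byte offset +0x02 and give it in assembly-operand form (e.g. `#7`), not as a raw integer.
#166

off 0x02: read a6 d1 as little → 0xd1a6
  op=0xd1a6>>10=0x34 ⇒ sbi (RI)
  rd@[9:8]=0x1 ⇒ bx
  imm@[7:0]=0xa6 ⇒ #166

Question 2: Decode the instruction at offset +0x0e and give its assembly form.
cmpi bx, #175

@+0e  little-endian(af 99) = 0x99af
  top 6b → 0x26 → cmpi [RI]
  [9:8] rd=1 = bx
  [7:0] imm=175 = #175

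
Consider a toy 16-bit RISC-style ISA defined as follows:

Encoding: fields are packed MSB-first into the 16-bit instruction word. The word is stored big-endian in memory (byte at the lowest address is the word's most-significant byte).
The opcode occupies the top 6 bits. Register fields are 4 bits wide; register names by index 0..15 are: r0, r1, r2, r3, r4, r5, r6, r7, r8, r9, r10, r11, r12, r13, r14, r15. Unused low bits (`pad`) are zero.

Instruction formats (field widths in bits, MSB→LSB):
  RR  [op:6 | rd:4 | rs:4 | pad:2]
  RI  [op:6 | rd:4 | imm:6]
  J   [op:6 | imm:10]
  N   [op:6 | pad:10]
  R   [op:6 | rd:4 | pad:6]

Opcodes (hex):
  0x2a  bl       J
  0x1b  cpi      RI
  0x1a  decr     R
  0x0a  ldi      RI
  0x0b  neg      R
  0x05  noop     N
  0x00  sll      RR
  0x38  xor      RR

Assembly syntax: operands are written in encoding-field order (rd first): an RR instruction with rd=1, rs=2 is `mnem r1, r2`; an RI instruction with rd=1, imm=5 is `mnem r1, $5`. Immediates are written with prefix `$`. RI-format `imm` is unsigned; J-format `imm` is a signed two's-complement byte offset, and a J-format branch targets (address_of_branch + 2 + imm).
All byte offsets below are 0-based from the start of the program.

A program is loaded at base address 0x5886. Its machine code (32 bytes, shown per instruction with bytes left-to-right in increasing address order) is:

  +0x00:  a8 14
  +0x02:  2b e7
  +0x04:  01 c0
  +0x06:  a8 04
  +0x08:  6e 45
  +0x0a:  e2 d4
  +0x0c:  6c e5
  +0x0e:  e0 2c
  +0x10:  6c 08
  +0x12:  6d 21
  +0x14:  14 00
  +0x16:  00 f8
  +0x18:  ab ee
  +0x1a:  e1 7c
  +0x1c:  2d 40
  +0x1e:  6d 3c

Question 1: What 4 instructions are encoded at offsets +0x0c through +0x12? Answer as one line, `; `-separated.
@+0c  big-endian(6c e5) = 0x6ce5
  opcode bits[15:10]=0x1b: cpi/RI
  rd@[9:6]=0x3 ⇒ r3
  imm@[5:0]=0x25 ⇒ $37
@+0e  big-endian(e0 2c) = 0xe02c
  opcode bits[15:10]=0x38: xor/RR
  rd@[9:6]=0x0 ⇒ r0
  rs@[5:2]=0xb ⇒ r11
@+10  big-endian(6c 08) = 0x6c08
  opcode bits[15:10]=0x1b: cpi/RI
  rd@[9:6]=0x0 ⇒ r0
  imm@[5:0]=0x8 ⇒ $8
@+12  big-endian(6d 21) = 0x6d21
  opcode bits[15:10]=0x1b: cpi/RI
  rd@[9:6]=0x4 ⇒ r4
  imm@[5:0]=0x21 ⇒ $33

cpi r3, $37; xor r0, r11; cpi r0, $8; cpi r4, $33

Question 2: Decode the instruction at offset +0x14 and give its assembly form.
noop

[14] 14 00 → 0x1400
  opcode bits[15:10]=0x5: noop/N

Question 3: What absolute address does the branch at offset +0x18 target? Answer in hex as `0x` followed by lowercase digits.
0x588e

+0x18: ab ee ⇒ word 0xabee (big)
  opcode bits[15:10]=0x2a: bl/J
  imm@[9:0]=0x3ee (s10→-18) ⇒ $-18
  target = base 0x5886 + off 0x18 + 2 + imm -18 = 0x588e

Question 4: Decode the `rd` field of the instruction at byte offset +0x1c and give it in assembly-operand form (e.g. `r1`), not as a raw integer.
r5

[1c] 2d 40 → 0x2d40
  opcode bits[15:10]=0xb: neg/R
  rd: (w>>6)&0xf=0x5 → r5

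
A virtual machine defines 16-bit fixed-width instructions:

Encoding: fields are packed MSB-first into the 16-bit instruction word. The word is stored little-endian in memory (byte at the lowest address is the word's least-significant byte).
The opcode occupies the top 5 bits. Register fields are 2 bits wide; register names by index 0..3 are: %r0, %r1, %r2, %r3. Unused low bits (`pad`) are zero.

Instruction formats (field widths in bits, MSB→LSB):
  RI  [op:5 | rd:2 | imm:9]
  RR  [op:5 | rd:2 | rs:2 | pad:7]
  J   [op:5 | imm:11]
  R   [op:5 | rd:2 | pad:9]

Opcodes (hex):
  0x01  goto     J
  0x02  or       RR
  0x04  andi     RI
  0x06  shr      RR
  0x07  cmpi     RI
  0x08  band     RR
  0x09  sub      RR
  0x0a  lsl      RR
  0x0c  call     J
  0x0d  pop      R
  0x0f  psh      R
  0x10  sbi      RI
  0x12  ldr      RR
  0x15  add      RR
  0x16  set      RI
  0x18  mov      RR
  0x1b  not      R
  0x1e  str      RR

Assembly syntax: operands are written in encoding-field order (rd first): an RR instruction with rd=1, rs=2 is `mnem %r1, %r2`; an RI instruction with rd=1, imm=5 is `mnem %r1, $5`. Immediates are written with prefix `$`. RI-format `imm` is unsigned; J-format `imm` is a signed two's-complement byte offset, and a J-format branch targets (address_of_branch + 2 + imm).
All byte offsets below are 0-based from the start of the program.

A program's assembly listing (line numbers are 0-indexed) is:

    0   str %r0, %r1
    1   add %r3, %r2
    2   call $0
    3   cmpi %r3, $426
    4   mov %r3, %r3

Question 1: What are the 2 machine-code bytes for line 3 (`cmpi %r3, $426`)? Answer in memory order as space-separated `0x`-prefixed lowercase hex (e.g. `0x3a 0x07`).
0xaa 0x3f

line 3 (cmpi): pack op=0x7:5|rd=3:2|imm=426:9 = 0x3faa; little→ aa 3f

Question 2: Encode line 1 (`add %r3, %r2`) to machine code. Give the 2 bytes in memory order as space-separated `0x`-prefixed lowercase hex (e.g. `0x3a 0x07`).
0x00 0xaf

line 1 (add): pack op=0x15:5|rd=3:2|rs=2:2|pad=0:7 = 0xaf00; little→ 00 af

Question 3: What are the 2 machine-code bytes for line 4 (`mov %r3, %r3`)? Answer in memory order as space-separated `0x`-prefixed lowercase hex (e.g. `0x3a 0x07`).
0x80 0xc7

L4: mov op=0x18:5|rd=3:2|rs=3:2|pad=0:7 ⇒ 0xc780 ⇒ little 80 c7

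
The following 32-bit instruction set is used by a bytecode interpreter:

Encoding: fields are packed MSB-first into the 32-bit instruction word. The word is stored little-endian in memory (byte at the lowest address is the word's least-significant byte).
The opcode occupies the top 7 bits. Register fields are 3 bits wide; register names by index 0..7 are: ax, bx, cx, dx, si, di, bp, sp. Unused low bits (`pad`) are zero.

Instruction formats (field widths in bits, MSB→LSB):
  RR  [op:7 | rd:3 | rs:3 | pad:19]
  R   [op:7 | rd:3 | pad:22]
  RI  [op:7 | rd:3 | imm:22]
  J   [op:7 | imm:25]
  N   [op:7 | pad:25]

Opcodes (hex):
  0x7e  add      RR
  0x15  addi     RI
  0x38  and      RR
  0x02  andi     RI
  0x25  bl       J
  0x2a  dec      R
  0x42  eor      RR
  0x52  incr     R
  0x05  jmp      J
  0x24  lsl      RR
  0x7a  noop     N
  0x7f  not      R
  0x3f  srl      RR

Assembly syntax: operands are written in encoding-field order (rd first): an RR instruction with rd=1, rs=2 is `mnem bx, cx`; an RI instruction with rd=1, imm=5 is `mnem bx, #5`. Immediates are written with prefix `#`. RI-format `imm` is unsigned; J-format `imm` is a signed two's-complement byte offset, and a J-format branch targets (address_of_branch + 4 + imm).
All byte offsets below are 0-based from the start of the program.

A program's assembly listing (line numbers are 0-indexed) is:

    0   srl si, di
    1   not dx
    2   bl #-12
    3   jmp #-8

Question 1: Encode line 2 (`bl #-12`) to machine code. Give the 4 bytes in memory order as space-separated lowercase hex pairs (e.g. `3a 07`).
f4 ff ff 4b

L2: bl op=0x25:7|imm=-12:25 ⇒ 0x4bfffff4 ⇒ little f4 ff ff 4b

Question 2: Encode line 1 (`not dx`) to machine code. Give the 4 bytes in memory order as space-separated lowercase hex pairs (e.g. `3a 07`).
00 00 c0 fe

1. not fields op=0x7f:7|rd=3:3|pad=0:22 → word fec00000h → 00 00 c0 fe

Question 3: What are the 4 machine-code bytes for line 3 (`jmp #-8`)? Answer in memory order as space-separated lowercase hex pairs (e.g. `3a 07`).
f8 ff ff 0b

3. jmp fields op=0x5:7|imm=-8:25 → word 0bfffff8h → f8 ff ff 0b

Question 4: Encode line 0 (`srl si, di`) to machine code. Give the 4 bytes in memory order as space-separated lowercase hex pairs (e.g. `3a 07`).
line 0 (srl): pack op=0x3f:7|rd=4:3|rs=5:3|pad=0:19 = 0x7f280000; little→ 00 00 28 7f

00 00 28 7f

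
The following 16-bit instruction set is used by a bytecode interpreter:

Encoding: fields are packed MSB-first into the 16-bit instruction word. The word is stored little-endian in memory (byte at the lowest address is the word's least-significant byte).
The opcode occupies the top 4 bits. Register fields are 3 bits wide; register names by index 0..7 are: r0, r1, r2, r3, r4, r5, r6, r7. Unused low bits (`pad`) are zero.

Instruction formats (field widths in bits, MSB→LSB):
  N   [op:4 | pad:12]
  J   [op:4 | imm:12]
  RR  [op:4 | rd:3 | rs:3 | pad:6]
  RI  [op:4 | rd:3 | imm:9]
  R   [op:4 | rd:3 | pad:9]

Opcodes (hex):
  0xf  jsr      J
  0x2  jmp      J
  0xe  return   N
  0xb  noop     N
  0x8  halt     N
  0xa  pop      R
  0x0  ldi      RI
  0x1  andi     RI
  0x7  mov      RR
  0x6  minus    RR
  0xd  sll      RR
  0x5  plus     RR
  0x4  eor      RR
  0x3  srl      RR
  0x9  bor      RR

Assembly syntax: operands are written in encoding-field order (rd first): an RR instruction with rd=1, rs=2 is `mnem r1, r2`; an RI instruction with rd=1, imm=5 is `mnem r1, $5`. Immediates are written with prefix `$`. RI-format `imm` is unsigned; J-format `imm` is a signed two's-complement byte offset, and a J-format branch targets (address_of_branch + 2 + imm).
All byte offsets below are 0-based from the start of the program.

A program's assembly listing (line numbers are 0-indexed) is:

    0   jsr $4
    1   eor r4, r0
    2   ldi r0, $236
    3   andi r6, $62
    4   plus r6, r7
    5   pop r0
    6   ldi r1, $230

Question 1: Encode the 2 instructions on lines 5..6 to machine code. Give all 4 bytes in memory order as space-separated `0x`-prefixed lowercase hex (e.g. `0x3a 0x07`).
0x00 0xa0 0xe6 0x02

L5: pop op=0xa:4|rd=0:3|pad=0:9 ⇒ 0xa000 ⇒ little 00 a0
L6: ldi op=0x0:4|rd=1:3|imm=230:9 ⇒ 0x02e6 ⇒ little e6 02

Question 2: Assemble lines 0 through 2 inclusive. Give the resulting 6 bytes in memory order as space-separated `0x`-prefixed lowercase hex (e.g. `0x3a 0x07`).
0x04 0xf0 0x00 0x48 0xec 0x00

0. jsr fields op=0xf:4|imm=4:12 → word f004h → 04 f0
1. eor fields op=0x4:4|rd=4:3|rs=0:3|pad=0:6 → word 4800h → 00 48
2. ldi fields op=0x0:4|rd=0:3|imm=236:9 → word 00ech → ec 00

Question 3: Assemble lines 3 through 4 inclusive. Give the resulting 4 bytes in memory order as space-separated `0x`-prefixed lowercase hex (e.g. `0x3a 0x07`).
3. andi fields op=0x1:4|rd=6:3|imm=62:9 → word 1c3eh → 3e 1c
4. plus fields op=0x5:4|rd=6:3|rs=7:3|pad=0:6 → word 5dc0h → c0 5d

0x3e 0x1c 0xc0 0x5d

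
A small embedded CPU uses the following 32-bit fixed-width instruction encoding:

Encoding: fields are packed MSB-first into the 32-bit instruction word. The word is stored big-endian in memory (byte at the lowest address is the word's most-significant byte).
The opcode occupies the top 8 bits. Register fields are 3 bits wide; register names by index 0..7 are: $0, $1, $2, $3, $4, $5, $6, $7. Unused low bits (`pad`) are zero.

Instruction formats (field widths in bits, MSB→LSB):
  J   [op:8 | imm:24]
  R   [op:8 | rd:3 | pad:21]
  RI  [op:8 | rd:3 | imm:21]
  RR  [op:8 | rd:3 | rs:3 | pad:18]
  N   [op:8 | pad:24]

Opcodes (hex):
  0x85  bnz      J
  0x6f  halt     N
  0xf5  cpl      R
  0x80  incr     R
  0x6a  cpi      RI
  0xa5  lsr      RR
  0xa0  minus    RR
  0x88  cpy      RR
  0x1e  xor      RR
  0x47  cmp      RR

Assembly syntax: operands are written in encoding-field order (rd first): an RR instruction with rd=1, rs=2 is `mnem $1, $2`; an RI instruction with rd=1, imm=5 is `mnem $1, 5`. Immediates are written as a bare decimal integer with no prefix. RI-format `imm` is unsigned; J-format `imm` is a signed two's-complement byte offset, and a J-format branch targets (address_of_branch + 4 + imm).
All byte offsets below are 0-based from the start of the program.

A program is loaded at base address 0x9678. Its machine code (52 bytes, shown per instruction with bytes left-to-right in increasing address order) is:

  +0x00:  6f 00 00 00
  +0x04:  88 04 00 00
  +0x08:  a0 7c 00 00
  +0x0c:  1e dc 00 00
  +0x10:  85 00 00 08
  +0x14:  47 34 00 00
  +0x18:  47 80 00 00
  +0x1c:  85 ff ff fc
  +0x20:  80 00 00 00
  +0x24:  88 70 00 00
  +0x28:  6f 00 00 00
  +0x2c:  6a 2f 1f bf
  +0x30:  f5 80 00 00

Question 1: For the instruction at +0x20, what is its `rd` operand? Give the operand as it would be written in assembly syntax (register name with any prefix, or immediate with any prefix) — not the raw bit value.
$0

off 0x20: read 80 00 00 00 as big → 0x80000000
  opcode bits[31:24]=0x80: incr/R
  rd: (w>>21)&0x7=0x0 → $0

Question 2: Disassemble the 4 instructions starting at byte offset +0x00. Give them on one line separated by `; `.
halt; cpy $0, $1; minus $3, $7; xor $6, $7

off 0x00: read 6f 00 00 00 as big → 0x6f000000
  opcode bits[31:24]=0x6f: halt/N
off 0x04: read 88 04 00 00 as big → 0x88040000
  opcode bits[31:24]=0x88: cpy/RR
  rd: (w>>21)&0x7=0x0 → $0
  rs: (w>>18)&0x7=0x1 → $1
off 0x08: read a0 7c 00 00 as big → 0xa07c0000
  opcode bits[31:24]=0xa0: minus/RR
  rd: (w>>21)&0x7=0x3 → $3
  rs: (w>>18)&0x7=0x7 → $7
off 0x0c: read 1e dc 00 00 as big → 0x1edc0000
  opcode bits[31:24]=0x1e: xor/RR
  rd: (w>>21)&0x7=0x6 → $6
  rs: (w>>18)&0x7=0x7 → $7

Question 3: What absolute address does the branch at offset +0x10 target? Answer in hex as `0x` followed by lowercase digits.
0x9694

off 0x10: read 85 00 00 08 as big → 0x85000008
  op=0x85000008>>24=0x85 ⇒ bnz (J)
  imm@[23:0]=0x8 ⇒ 8
  target = base 0x9678 + off 0x10 + 4 + imm 8 = 0x9694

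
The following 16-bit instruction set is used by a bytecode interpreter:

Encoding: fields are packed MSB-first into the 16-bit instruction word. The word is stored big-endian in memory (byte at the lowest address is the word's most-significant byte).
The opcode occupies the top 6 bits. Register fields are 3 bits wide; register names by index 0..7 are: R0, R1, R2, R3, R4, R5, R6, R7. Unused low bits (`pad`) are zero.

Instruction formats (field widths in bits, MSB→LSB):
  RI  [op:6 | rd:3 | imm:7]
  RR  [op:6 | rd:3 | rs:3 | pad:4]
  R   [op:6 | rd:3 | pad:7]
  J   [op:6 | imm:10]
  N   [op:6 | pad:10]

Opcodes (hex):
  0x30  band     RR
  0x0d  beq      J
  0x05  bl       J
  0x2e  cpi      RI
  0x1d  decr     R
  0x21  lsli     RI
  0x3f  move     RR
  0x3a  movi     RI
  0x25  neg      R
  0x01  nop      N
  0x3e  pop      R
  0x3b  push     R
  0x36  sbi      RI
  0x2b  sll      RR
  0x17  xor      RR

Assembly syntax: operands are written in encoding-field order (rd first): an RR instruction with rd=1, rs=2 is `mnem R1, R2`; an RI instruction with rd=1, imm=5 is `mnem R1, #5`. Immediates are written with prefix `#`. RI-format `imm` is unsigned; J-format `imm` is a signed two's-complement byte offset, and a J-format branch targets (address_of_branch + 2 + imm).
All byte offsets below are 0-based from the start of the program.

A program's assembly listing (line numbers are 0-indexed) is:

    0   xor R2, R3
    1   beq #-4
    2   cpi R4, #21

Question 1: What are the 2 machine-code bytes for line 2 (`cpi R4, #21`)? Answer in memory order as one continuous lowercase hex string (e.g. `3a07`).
L2: cpi op=0x2e:6|rd=4:3|imm=21:7 ⇒ 0xba15 ⇒ big ba 15

ba15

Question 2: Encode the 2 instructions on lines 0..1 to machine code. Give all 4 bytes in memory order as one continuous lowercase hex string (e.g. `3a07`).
5d3037fc

line 0 (xor): pack op=0x17:6|rd=2:3|rs=3:3|pad=0:4 = 0x5d30; big→ 5d 30
line 1 (beq): pack op=0xd:6|imm=-4:10 = 0x37fc; big→ 37 fc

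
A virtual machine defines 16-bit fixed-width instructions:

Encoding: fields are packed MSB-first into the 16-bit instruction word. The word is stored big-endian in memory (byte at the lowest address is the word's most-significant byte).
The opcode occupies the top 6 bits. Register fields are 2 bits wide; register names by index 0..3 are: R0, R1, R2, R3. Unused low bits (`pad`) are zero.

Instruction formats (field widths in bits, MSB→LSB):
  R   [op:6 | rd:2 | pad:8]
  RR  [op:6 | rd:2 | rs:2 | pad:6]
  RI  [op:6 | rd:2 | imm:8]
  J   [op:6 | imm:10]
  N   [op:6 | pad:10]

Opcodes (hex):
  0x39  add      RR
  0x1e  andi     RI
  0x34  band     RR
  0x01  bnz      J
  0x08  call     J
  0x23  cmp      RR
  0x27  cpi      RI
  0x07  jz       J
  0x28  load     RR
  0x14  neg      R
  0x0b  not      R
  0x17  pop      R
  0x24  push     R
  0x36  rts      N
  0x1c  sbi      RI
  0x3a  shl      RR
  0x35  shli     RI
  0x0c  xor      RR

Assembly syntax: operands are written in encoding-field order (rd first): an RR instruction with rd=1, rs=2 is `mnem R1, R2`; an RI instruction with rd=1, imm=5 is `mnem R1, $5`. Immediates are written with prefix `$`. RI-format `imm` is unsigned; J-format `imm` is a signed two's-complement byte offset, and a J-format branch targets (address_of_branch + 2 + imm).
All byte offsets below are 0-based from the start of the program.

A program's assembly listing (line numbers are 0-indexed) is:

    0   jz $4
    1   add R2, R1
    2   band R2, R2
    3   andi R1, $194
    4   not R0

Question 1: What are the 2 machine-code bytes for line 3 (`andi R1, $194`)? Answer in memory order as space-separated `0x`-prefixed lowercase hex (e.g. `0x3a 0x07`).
L3: andi op=0x1e:6|rd=1:2|imm=194:8 ⇒ 0x79c2 ⇒ big 79 c2

0x79 0xc2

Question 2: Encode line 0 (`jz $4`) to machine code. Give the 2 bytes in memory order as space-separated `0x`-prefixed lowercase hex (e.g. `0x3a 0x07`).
line 0 (jz): pack op=0x7:6|imm=4:10 = 0x1c04; big→ 1c 04

0x1c 0x04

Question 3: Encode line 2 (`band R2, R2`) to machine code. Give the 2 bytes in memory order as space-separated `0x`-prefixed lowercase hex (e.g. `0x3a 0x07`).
L2: band op=0x34:6|rd=2:2|rs=2:2|pad=0:6 ⇒ 0xd280 ⇒ big d2 80

0xd2 0x80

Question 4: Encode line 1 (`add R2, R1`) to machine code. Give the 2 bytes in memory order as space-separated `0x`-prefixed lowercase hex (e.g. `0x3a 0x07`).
1. add fields op=0x39:6|rd=2:2|rs=1:2|pad=0:6 → word e640h → e6 40

0xe6 0x40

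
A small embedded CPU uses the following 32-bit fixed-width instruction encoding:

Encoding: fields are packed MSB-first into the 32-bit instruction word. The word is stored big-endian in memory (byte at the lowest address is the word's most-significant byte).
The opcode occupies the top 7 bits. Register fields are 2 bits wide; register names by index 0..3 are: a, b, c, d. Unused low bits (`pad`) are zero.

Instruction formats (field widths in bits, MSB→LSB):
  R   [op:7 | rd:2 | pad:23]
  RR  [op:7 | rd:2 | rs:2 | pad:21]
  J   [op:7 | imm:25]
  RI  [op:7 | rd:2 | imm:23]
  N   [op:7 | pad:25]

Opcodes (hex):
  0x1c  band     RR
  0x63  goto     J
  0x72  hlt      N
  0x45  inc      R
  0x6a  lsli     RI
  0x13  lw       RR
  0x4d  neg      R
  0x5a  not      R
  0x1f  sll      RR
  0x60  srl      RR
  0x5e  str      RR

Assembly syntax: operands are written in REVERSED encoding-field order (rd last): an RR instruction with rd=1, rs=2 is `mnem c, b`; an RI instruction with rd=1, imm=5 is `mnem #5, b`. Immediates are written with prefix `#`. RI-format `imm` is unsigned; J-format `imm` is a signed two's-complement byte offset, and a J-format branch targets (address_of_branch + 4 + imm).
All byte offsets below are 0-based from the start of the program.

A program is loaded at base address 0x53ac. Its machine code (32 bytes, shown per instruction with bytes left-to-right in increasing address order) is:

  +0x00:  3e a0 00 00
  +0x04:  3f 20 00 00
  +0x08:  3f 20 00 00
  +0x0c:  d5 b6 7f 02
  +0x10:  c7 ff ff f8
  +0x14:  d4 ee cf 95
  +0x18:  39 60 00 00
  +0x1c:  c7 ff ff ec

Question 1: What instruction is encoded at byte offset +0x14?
lsli #7262101, b

off 0x14: read d4 ee cf 95 as big → 0xd4eecf95
  top 7b → 0x6a → lsli [RI]
  [24:23] rd=1 = b
  [22:0] imm=7262101 = #7262101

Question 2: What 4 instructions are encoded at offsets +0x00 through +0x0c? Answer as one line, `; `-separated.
sll b, b; sll b, c; sll b, c; lsli #3571458, d

off 0x00: read 3e a0 00 00 as big → 0x3ea00000
  opcode bits[31:25]=0x1f: sll/RR
  rd: (w>>23)&0x3=0x1 → b
  rs: (w>>21)&0x3=0x1 → b
off 0x04: read 3f 20 00 00 as big → 0x3f200000
  opcode bits[31:25]=0x1f: sll/RR
  rd: (w>>23)&0x3=0x2 → c
  rs: (w>>21)&0x3=0x1 → b
off 0x08: read 3f 20 00 00 as big → 0x3f200000
  opcode bits[31:25]=0x1f: sll/RR
  rd: (w>>23)&0x3=0x2 → c
  rs: (w>>21)&0x3=0x1 → b
off 0x0c: read d5 b6 7f 02 as big → 0xd5b67f02
  opcode bits[31:25]=0x6a: lsli/RI
  rd: (w>>23)&0x3=0x3 → d
  imm: (w>>0)&0x7fffff=0x367f02 → #3571458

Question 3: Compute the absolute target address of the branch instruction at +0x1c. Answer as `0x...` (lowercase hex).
@+1c  big-endian(c7 ff ff ec) = 0xc7ffffec
  top 7b → 0x63 → goto [J]
  [24:0] imm=33554412 (s25→-20) = #-20
  target = base 0x53ac + off 0x1c + 4 + imm -20 = 0x53b8

0x53b8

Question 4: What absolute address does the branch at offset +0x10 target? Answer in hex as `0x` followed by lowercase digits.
+0x10: c7 ff ff f8 ⇒ word 0xc7fffff8 (big)
  top 7b → 0x63 → goto [J]
  [24:0] imm=33554424 (s25→-8) = #-8
  target = base 0x53ac + off 0x10 + 4 + imm -8 = 0x53b8

0x53b8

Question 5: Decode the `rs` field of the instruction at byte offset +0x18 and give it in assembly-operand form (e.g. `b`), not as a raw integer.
d

[18] 39 60 00 00 → 0x39600000
  op=0x39600000>>25=0x1c ⇒ band (RR)
  [24:23] rd=2 = c
  [22:21] rs=3 = d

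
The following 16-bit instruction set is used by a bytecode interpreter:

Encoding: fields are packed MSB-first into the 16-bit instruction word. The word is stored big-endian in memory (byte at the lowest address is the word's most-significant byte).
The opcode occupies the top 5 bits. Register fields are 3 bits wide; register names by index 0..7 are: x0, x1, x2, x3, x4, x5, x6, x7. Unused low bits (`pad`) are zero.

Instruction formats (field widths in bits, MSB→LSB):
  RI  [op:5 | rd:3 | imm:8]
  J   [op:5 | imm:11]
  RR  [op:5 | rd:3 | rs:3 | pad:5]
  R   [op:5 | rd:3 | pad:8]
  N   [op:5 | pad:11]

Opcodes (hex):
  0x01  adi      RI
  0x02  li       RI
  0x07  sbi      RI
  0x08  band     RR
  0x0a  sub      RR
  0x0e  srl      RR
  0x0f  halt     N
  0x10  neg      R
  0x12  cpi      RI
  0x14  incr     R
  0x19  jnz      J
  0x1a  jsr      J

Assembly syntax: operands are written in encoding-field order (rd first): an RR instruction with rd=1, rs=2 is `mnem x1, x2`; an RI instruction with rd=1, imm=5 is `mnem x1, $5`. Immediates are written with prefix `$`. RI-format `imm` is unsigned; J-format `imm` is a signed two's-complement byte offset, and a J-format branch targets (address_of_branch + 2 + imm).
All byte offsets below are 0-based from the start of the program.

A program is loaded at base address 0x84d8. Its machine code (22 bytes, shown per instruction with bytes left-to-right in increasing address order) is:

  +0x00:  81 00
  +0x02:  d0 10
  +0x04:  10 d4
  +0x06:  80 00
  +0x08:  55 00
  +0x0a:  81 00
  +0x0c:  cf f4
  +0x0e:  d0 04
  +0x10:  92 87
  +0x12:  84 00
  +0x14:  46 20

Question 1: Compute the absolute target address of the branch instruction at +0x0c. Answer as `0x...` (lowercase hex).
@+0c  big-endian(cf f4) = 0xcff4
  opcode bits[15:11]=0x19: jnz/J
  imm@[10:0]=0x7f4 (s11→-12) ⇒ $-12
  target = base 0x84d8 + off 0x0c + 2 + imm -12 = 0x84da

0x84da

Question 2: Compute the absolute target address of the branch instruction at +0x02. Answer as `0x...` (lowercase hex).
off 0x02: read d0 10 as big → 0xd010
  op=0xd010>>11=0x1a ⇒ jsr (J)
  [10:0] imm=16 = $16
  target = base 0x84d8 + off 0x02 + 2 + imm 16 = 0x84ec

0x84ec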